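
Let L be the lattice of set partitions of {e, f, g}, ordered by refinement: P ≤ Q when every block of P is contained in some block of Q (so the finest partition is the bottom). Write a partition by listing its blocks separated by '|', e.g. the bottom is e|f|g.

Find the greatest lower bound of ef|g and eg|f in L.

The meet (common refinement) of ef|g and eg|f intersects blocks pairwise, giving e|f|g.

e|f|g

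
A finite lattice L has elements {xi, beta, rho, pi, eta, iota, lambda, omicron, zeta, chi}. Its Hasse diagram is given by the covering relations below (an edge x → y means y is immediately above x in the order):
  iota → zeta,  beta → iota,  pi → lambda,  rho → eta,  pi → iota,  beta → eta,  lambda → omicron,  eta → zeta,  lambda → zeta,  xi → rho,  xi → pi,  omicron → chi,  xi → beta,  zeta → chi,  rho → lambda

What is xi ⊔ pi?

Common upper bounds of {xi, pi}: chi, iota, lambda, omicron, pi, zeta.
The least among these is pi.

pi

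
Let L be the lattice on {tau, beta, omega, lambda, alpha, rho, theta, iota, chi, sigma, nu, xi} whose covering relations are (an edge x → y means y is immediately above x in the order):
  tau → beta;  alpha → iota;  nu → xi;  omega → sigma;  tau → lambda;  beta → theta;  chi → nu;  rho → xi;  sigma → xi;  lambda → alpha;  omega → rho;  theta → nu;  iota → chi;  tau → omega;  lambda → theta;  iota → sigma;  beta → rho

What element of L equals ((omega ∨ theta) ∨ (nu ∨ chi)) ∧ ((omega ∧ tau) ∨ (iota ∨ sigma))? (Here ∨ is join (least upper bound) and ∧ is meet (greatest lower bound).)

sigma

omega ∨ theta = xi
nu ∨ chi = nu
xi ∨ nu = xi
omega ∧ tau = tau
iota ∨ sigma = sigma
tau ∨ sigma = sigma
xi ∧ sigma = sigma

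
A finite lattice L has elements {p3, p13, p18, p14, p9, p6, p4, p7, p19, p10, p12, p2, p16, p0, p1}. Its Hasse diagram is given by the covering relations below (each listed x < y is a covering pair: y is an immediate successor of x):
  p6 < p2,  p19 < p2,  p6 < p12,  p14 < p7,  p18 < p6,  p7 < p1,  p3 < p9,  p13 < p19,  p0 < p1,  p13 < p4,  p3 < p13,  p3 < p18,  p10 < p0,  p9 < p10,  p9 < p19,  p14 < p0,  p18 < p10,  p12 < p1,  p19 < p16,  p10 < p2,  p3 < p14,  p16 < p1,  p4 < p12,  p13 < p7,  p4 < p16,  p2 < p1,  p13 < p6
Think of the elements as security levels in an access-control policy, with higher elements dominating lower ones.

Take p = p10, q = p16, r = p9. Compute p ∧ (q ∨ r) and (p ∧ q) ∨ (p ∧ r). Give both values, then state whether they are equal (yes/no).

p9; p9; yes

q ∨ r = p16, so p ∧ (q ∨ r) = p10 ∧ p16 = p9.
p ∧ q = p9 and p ∧ r = p9, so (p ∧ q) ∨ (p ∧ r) = p9 ∨ p9 = p9.
Equal: yes.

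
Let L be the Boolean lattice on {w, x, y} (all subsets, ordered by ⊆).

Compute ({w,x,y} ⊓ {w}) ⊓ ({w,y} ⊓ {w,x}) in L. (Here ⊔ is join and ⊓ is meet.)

{w,x,y} ∧ {w} = {w}
{w,y} ∧ {w,x} = {w}
{w} ∧ {w} = {w}

{w}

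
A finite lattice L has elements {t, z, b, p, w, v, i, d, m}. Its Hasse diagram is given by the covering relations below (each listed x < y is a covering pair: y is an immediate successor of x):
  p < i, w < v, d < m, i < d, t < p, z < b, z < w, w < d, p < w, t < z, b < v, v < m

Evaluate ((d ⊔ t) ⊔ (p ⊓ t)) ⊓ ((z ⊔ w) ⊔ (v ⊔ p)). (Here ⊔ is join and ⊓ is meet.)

d ∨ t = d
p ∧ t = t
d ∨ t = d
z ∨ w = w
v ∨ p = v
w ∨ v = v
d ∧ v = w

w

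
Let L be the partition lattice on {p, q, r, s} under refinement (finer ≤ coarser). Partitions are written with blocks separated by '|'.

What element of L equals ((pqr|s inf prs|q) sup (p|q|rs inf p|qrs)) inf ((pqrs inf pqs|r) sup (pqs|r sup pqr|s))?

prs|q

pqr|s ∧ prs|q = pr|q|s
p|q|rs ∧ p|qrs = p|q|rs
pr|q|s ∨ p|q|rs = prs|q
pqrs ∧ pqs|r = pqs|r
pqs|r ∨ pqr|s = pqrs
pqs|r ∨ pqrs = pqrs
prs|q ∧ pqrs = prs|q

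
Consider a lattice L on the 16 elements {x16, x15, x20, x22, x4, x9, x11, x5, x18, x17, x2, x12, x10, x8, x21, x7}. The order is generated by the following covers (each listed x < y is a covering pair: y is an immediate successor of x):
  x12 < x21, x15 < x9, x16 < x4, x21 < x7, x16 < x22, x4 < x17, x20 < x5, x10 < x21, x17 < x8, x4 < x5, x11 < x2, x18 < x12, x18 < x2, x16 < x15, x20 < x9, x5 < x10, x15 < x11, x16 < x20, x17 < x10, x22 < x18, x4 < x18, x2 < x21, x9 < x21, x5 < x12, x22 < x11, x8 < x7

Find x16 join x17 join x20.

x10

Common upper bounds of {x16, x17, x20}: x10, x21, x7.
The least among these is x10.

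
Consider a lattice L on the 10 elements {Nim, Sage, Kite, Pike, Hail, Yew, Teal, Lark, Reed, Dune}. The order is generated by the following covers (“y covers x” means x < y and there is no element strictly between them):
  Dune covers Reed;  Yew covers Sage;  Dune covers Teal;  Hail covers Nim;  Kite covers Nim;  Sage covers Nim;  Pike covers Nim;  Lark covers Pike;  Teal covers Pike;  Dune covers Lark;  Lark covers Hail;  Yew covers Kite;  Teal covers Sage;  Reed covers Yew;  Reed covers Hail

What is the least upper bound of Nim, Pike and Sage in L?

Teal

Common upper bounds of {Nim, Pike, Sage}: Dune, Teal.
The least among these is Teal.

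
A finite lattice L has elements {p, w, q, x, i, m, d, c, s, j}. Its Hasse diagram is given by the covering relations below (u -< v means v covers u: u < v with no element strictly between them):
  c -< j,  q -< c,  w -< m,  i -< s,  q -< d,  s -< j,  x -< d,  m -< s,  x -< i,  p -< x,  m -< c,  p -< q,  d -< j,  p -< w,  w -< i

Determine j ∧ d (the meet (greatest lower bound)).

Common lower bounds of {j, d}: d, p, q, x.
The greatest among these is d.

d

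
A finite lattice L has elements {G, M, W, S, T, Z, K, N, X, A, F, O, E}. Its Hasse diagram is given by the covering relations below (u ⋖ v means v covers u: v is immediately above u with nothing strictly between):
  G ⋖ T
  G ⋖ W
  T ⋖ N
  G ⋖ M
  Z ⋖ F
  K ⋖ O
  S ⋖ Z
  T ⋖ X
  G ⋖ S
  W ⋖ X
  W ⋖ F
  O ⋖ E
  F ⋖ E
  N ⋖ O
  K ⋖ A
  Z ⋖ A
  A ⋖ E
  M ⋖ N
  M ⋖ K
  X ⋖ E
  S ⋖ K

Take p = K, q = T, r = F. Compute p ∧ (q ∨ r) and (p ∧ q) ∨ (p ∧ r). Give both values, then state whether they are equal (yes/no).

q ∨ r = E, so p ∧ (q ∨ r) = K ∧ E = K.
p ∧ q = G and p ∧ r = S, so (p ∧ q) ∨ (p ∧ r) = G ∨ S = S.
Equal: no.

K; S; no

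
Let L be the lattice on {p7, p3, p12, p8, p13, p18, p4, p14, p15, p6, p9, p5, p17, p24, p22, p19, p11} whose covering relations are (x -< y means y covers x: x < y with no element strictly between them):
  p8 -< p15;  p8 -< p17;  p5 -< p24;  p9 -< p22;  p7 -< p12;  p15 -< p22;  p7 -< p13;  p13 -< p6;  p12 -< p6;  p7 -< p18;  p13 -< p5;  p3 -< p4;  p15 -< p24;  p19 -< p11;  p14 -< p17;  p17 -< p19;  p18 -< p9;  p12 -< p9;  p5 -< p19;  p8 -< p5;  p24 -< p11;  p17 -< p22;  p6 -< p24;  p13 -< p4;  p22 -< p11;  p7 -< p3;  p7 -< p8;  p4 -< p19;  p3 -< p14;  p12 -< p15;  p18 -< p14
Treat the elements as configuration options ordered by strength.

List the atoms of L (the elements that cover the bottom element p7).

The atoms are exactly the elements that cover p7: p12, p13, p18, p3, p8.

p12, p13, p18, p3, p8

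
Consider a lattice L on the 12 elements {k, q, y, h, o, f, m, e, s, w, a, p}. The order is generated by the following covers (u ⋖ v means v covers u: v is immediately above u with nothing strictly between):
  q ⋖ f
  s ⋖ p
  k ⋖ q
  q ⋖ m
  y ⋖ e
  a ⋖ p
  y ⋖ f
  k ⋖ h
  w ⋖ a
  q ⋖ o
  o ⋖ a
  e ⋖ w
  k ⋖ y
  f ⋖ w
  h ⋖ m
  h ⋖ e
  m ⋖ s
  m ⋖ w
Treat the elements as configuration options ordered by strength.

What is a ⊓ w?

Common lower bounds of {a, w}: e, f, h, k, m, q, w, y.
The greatest among these is w.

w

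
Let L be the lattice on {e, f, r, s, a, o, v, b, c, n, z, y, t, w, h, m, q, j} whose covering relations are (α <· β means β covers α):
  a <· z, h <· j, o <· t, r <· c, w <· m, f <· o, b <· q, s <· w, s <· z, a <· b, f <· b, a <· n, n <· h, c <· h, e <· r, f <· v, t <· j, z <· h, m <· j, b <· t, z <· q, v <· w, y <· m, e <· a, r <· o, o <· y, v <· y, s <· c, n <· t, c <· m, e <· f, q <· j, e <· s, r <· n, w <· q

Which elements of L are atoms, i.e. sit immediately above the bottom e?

a, f, r, s

The atoms are exactly the elements that cover e: a, f, r, s.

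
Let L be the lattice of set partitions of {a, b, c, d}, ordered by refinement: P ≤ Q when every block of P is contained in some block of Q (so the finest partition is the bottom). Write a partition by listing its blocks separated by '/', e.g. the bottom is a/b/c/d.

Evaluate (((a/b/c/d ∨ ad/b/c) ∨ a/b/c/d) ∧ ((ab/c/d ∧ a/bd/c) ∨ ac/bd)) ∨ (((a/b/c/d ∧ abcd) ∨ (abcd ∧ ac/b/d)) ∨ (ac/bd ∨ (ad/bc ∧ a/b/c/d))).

a/b/c/d ∨ ad/b/c = ad/b/c
ad/b/c ∨ a/b/c/d = ad/b/c
ab/c/d ∧ a/bd/c = a/b/c/d
a/b/c/d ∨ ac/bd = ac/bd
ad/b/c ∧ ac/bd = a/b/c/d
a/b/c/d ∧ abcd = a/b/c/d
abcd ∧ ac/b/d = ac/b/d
a/b/c/d ∨ ac/b/d = ac/b/d
ad/bc ∧ a/b/c/d = a/b/c/d
ac/bd ∨ a/b/c/d = ac/bd
ac/b/d ∨ ac/bd = ac/bd
a/b/c/d ∨ ac/bd = ac/bd

ac/bd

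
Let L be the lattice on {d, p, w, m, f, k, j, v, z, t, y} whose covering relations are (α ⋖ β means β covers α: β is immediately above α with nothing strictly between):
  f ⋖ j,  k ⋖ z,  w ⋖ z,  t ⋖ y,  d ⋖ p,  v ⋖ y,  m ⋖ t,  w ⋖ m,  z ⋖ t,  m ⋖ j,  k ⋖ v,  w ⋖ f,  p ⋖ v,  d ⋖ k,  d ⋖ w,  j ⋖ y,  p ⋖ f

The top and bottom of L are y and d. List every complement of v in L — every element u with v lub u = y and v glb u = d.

m, w

Need u with v ∨ u = y and v ∧ u = d.
Checking each element gives: m, w.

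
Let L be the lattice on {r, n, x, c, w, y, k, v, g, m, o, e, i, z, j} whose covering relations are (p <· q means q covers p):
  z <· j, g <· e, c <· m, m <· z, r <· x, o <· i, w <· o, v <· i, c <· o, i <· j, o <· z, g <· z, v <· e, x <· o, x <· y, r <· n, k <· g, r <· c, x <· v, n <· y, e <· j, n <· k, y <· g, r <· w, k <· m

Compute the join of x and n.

y

Common upper bounds of {x, n}: e, g, j, y, z.
The least among these is y.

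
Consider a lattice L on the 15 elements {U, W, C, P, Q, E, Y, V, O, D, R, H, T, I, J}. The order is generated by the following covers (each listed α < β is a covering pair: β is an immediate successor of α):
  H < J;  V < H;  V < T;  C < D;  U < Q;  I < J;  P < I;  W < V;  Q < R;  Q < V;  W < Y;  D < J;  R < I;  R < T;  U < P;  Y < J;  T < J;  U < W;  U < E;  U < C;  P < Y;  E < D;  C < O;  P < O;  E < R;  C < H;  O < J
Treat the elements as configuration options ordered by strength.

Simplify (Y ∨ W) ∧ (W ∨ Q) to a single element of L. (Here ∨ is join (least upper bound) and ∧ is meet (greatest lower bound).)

Y ∨ W = Y
W ∨ Q = V
Y ∧ V = W

W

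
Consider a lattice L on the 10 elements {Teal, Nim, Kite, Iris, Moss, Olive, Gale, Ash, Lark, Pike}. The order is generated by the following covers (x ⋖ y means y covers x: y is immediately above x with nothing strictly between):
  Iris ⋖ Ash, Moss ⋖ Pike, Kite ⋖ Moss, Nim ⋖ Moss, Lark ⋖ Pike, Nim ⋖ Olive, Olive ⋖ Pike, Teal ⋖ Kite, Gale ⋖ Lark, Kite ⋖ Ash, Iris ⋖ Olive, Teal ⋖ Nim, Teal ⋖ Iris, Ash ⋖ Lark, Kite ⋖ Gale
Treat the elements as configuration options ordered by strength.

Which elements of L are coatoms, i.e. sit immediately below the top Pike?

The coatoms are exactly the elements covered by Pike: Lark, Moss, Olive.

Lark, Moss, Olive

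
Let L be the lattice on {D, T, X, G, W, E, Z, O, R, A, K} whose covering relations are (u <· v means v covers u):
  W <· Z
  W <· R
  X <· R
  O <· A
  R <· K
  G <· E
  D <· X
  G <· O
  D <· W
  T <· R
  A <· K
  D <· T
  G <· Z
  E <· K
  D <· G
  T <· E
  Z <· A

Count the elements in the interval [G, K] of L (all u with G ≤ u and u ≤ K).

The interval [G, K] = {A, E, G, K, O, Z}, which has 6 elements.

6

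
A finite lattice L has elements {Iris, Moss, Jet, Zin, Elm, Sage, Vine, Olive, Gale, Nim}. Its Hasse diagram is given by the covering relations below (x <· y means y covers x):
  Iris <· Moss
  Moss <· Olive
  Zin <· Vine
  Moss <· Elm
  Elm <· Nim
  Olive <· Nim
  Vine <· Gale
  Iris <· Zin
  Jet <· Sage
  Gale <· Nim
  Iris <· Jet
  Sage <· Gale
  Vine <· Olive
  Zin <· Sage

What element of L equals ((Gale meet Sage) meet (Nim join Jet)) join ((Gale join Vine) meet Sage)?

Sage

Gale ∧ Sage = Sage
Nim ∨ Jet = Nim
Sage ∧ Nim = Sage
Gale ∨ Vine = Gale
Gale ∧ Sage = Sage
Sage ∨ Sage = Sage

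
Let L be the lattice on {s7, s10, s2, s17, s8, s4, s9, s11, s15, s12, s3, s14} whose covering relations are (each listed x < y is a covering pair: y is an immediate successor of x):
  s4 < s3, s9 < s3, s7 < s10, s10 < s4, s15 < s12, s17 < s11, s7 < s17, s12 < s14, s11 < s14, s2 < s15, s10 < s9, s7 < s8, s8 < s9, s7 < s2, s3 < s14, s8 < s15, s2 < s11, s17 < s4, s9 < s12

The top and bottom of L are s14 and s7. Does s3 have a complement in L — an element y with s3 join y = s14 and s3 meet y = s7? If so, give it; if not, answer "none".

Need y with s3 ∨ y = s14 and s3 ∧ y = s7.
Checking each element gives: s2.

s2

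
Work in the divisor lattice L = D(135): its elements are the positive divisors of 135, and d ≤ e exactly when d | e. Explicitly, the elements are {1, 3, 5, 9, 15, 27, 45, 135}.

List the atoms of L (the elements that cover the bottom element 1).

The atoms are exactly the elements that cover 1: 3, 5.

3, 5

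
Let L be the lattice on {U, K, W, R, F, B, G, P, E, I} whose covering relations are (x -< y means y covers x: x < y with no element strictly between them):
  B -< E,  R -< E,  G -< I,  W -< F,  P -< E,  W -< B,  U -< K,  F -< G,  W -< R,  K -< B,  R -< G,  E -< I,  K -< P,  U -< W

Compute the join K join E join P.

Common upper bounds of {K, E, P}: E, I.
The least among these is E.

E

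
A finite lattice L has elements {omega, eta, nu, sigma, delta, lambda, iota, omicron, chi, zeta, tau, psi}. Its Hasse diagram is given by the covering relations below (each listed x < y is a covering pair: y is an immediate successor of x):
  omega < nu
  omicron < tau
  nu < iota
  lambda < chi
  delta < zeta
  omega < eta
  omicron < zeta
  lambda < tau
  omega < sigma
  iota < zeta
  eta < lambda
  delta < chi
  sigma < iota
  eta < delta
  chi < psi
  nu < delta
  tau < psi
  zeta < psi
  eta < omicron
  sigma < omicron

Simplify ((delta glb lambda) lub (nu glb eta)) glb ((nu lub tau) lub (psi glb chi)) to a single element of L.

delta ∧ lambda = eta
nu ∧ eta = omega
eta ∨ omega = eta
nu ∨ tau = psi
psi ∧ chi = chi
psi ∨ chi = psi
eta ∧ psi = eta

eta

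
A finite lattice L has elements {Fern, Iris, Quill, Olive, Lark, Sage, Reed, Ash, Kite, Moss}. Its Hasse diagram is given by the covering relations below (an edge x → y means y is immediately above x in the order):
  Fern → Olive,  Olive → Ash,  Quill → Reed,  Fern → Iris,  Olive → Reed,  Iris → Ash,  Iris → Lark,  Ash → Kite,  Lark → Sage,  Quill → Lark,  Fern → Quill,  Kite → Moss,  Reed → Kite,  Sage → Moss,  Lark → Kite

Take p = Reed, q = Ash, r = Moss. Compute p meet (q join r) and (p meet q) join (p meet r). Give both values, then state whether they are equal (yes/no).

q join r = Moss, so p meet (q join r) = Reed meet Moss = Reed.
p meet q = Olive and p meet r = Reed, so (p meet q) join (p meet r) = Olive join Reed = Reed.
Equal: yes.

Reed; Reed; yes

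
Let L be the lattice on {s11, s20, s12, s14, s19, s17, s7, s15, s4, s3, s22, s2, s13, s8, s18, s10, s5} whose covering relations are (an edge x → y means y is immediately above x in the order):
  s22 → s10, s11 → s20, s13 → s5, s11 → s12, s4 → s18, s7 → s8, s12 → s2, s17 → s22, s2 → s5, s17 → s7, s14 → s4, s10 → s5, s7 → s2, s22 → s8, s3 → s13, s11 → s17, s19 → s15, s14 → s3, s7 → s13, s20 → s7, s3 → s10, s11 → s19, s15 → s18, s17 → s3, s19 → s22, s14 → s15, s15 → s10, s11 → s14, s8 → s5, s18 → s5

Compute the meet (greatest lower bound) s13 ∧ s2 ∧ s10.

s17

Common lower bounds of {s13, s2, s10}: s11, s17.
The greatest among these is s17.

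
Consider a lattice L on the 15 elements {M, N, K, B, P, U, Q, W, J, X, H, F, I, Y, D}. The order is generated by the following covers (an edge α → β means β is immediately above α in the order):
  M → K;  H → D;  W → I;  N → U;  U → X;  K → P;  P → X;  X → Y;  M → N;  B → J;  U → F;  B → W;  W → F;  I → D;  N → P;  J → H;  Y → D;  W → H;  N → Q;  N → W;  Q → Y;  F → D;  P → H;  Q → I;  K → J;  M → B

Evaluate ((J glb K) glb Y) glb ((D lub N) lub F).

J ∧ K = K
K ∧ Y = K
D ∨ N = D
D ∨ F = D
K ∧ D = K

K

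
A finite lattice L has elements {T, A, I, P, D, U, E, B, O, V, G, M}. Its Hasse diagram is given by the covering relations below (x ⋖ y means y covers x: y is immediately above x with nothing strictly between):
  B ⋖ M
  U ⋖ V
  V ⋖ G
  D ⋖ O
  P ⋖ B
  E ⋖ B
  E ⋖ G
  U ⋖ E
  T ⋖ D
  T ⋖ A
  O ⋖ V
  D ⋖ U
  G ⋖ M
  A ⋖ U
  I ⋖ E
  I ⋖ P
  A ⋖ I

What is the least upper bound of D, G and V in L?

G

Common upper bounds of {D, G, V}: G, M.
The least among these is G.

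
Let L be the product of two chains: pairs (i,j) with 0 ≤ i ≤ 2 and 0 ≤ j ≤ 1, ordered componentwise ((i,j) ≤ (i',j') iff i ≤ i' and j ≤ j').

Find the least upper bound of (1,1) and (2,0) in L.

In a product of chains, the join is componentwise max, giving (2,1).

(2,1)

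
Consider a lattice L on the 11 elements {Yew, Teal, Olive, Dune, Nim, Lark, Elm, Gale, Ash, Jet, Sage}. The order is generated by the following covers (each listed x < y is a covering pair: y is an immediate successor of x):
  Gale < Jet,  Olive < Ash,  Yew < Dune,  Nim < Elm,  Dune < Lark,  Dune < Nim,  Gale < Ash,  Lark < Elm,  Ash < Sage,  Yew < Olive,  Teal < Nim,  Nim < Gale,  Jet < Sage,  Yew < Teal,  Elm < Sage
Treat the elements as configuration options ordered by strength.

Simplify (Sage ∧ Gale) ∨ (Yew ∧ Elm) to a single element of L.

Sage ∧ Gale = Gale
Yew ∧ Elm = Yew
Gale ∨ Yew = Gale

Gale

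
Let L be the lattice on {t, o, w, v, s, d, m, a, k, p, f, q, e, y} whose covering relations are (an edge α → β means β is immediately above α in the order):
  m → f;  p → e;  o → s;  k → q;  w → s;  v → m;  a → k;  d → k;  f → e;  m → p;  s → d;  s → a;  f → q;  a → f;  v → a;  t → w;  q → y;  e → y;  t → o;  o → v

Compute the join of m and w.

f

Common upper bounds of {m, w}: e, f, q, y.
The least among these is f.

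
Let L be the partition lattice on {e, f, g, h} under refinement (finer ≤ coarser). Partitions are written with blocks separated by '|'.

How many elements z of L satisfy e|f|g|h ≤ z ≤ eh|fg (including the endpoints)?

The interval [e|f|g|h, eh|fg] = {eh|fg, eh|f|g, e|fg|h, e|f|g|h}, which has 4 elements.

4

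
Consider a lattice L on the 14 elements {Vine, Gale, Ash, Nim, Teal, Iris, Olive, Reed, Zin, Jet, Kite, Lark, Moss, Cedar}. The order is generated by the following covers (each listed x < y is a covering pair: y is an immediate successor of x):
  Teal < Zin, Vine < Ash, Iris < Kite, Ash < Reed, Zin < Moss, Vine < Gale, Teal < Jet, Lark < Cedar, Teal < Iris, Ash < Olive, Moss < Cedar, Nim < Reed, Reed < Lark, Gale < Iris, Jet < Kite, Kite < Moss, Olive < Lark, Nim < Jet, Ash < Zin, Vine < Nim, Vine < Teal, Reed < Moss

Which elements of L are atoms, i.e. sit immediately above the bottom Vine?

The atoms are exactly the elements that cover Vine: Ash, Gale, Nim, Teal.

Ash, Gale, Nim, Teal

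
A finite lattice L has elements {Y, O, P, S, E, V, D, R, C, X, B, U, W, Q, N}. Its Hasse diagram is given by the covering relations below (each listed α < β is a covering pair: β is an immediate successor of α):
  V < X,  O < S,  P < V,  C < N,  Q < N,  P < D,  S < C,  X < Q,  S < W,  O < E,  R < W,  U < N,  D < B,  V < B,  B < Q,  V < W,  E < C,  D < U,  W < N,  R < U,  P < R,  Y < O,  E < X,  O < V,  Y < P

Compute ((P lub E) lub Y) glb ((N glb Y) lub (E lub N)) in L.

P ∨ E = X
X ∨ Y = X
N ∧ Y = Y
E ∨ N = N
Y ∨ N = N
X ∧ N = X

X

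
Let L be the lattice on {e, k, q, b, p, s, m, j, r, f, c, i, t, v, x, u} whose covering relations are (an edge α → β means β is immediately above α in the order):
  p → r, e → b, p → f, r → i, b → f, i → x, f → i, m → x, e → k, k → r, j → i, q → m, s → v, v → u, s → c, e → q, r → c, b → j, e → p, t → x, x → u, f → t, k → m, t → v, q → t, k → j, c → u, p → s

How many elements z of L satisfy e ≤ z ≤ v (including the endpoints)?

The interval [e, v] = {b, e, f, p, q, s, t, v}, which has 8 elements.

8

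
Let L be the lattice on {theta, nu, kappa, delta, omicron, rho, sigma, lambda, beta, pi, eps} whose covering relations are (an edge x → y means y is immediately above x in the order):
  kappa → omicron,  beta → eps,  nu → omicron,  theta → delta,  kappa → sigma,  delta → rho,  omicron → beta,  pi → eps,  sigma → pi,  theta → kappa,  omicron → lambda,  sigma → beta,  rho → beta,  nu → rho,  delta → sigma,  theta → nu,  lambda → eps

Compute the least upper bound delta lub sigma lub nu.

Common upper bounds of {delta, sigma, nu}: beta, eps.
The least among these is beta.

beta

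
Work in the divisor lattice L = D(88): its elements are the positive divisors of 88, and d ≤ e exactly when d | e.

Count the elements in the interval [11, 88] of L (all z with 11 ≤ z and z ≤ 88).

The interval [11, 88] = {11, 22, 44, 88}, which has 4 elements.

4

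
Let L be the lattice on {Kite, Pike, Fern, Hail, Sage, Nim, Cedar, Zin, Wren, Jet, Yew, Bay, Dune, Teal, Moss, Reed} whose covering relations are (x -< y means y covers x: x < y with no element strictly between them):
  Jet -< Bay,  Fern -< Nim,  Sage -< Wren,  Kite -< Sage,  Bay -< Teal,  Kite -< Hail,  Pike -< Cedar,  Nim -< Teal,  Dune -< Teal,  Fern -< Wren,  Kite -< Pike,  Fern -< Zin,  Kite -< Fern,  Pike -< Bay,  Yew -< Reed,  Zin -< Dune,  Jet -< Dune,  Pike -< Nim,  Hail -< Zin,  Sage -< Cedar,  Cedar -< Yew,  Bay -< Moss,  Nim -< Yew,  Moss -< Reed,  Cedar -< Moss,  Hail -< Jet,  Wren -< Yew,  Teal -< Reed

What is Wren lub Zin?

Reed

Common upper bounds of {Wren, Zin}: Reed.
The least among these is Reed.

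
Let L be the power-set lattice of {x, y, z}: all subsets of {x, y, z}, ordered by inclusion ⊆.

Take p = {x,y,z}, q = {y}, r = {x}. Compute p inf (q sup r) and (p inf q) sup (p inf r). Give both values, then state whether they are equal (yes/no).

q sup r = {x,y}, so p inf (q sup r) = {x,y,z} inf {x,y} = {x,y}.
p inf q = {y} and p inf r = {x}, so (p inf q) sup (p inf r) = {y} sup {x} = {x,y}.
Equal: yes.

{x,y}; {x,y}; yes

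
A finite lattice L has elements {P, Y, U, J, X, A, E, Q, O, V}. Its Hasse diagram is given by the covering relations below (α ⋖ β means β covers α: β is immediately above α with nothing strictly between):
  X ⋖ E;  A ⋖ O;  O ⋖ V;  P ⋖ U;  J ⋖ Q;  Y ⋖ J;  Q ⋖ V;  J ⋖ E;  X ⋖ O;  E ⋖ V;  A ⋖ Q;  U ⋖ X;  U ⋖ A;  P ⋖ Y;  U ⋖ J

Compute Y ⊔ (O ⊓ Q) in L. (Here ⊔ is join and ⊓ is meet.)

Q

O ∧ Q = A
Y ∨ A = Q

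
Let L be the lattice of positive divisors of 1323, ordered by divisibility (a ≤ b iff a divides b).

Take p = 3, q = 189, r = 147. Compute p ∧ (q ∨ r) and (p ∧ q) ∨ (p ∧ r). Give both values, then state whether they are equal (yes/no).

3; 3; yes

q ∨ r = 1323, so p ∧ (q ∨ r) = 3 ∧ 1323 = 3.
p ∧ q = 3 and p ∧ r = 3, so (p ∧ q) ∨ (p ∧ r) = 3 ∨ 3 = 3.
Equal: yes.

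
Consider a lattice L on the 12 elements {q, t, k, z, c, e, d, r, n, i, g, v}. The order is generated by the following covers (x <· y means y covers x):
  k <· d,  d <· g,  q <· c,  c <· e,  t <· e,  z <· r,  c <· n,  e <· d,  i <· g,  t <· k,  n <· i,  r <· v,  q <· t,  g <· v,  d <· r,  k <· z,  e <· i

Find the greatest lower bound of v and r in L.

Common lower bounds of {v, r}: c, d, e, k, q, r, t, z.
The greatest among these is r.

r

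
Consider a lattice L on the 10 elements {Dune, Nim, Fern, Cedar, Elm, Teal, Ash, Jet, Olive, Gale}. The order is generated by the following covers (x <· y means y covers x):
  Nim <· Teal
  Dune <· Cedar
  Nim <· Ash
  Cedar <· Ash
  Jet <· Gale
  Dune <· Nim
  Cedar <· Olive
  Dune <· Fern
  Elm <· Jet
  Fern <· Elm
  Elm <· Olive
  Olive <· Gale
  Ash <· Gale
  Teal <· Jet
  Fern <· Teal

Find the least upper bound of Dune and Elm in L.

Elm

Common upper bounds of {Dune, Elm}: Elm, Gale, Jet, Olive.
The least among these is Elm.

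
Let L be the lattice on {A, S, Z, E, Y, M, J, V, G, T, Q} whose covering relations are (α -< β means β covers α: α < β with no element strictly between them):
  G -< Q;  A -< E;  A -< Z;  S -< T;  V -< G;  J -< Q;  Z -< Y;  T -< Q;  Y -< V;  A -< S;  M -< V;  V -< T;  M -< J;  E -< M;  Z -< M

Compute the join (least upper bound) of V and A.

V

Common upper bounds of {V, A}: G, Q, T, V.
The least among these is V.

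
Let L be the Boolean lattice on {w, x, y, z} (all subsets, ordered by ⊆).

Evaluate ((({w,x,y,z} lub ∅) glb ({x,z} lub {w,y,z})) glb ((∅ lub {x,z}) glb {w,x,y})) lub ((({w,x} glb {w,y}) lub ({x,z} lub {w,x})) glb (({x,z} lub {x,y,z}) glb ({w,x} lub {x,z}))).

{w,x,y,z} ∨ ∅ = {w,x,y,z}
{x,z} ∨ {w,y,z} = {w,x,y,z}
{w,x,y,z} ∧ {w,x,y,z} = {w,x,y,z}
∅ ∨ {x,z} = {x,z}
{x,z} ∧ {w,x,y} = {x}
{w,x,y,z} ∧ {x} = {x}
{w,x} ∧ {w,y} = {w}
{x,z} ∨ {w,x} = {w,x,z}
{w} ∨ {w,x,z} = {w,x,z}
{x,z} ∨ {x,y,z} = {x,y,z}
{w,x} ∨ {x,z} = {w,x,z}
{x,y,z} ∧ {w,x,z} = {x,z}
{w,x,z} ∧ {x,z} = {x,z}
{x} ∨ {x,z} = {x,z}

{x,z}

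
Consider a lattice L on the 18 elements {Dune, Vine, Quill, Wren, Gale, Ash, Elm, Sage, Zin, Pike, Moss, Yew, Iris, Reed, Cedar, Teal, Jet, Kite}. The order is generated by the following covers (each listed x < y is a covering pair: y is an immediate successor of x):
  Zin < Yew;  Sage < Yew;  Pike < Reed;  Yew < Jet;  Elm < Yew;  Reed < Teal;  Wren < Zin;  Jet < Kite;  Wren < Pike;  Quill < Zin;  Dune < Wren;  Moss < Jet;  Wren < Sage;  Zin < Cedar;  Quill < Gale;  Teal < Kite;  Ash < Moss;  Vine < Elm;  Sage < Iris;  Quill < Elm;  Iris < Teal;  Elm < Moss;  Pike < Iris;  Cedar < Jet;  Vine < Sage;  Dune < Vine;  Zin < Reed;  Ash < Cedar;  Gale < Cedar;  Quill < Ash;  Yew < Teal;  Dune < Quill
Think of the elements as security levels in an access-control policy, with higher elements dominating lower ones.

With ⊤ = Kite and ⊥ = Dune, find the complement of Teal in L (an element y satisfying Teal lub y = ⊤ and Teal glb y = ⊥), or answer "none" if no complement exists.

For every candidate y, either Teal ∨ y ≠ Kite or Teal ∧ y ≠ Dune; no complement exists.

none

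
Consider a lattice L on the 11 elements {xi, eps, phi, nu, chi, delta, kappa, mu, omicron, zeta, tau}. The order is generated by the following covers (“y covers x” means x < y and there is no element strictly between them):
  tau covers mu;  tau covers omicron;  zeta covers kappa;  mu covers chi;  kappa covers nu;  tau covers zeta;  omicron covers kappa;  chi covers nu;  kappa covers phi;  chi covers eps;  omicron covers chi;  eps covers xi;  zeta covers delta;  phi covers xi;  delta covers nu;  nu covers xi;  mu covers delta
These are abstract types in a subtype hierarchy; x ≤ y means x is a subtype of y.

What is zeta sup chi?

Common upper bounds of {zeta, chi}: tau.
The least among these is tau.

tau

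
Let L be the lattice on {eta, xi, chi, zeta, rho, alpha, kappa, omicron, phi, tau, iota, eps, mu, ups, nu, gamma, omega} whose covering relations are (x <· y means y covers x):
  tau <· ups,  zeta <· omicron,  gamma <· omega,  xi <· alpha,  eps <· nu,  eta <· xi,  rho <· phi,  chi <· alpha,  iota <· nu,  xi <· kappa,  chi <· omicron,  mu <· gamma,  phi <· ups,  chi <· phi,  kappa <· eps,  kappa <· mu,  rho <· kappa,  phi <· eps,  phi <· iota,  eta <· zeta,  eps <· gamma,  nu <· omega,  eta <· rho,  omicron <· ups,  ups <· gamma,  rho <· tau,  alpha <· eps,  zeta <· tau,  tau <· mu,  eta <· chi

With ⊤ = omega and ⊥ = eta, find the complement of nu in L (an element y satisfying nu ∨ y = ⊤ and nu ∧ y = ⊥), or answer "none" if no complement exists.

Need y with nu ∨ y = omega and nu ∧ y = eta.
Checking each element gives: zeta.

zeta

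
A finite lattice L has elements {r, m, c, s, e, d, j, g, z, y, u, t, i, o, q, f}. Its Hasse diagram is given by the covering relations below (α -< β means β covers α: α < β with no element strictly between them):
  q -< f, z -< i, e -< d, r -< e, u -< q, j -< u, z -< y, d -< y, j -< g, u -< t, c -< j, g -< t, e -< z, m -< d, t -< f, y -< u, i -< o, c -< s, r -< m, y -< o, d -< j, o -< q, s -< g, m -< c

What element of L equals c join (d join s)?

d ∨ s = g
c ∨ g = g

g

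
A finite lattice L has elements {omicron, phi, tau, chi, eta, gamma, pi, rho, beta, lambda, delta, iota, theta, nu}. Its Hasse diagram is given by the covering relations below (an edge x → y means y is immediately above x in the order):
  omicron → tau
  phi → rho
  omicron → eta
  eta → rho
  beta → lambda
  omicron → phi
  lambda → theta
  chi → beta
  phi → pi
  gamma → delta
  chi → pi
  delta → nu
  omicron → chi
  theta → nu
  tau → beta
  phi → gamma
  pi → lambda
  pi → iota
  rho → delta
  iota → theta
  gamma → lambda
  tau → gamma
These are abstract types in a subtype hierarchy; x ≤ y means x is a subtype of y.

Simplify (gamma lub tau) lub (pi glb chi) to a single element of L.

gamma ∨ tau = gamma
pi ∧ chi = chi
gamma ∨ chi = lambda

lambda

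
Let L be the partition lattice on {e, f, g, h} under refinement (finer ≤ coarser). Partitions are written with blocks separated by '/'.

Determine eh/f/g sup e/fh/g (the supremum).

Common upper bounds of {eh/f/g, e/fh/g}: efgh, efh/g.
The least among these is efh/g.

efh/g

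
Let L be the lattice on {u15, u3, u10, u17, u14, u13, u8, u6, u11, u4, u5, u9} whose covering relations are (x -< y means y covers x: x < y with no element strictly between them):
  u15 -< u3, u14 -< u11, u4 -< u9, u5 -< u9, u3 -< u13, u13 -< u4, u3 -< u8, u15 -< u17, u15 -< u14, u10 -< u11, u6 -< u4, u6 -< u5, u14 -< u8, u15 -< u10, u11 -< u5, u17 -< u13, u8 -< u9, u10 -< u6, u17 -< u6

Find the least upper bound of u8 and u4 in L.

Common upper bounds of {u8, u4}: u9.
The least among these is u9.

u9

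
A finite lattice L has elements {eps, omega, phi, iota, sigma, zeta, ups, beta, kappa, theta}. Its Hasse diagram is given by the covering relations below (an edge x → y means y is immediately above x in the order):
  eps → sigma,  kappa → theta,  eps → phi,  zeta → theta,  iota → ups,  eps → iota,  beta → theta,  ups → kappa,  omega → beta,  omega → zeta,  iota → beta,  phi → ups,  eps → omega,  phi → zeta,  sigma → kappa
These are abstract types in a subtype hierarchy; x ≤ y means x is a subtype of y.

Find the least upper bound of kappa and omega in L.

theta

Common upper bounds of {kappa, omega}: theta.
The least among these is theta.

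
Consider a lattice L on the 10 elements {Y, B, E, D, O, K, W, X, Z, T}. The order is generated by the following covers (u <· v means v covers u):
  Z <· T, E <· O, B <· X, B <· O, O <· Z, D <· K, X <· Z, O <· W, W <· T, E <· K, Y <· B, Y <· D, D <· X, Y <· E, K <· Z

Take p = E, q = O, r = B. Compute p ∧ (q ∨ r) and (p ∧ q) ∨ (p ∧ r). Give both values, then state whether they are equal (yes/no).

E; E; yes

q ∨ r = O, so p ∧ (q ∨ r) = E ∧ O = E.
p ∧ q = E and p ∧ r = Y, so (p ∧ q) ∨ (p ∧ r) = E ∨ Y = E.
Equal: yes.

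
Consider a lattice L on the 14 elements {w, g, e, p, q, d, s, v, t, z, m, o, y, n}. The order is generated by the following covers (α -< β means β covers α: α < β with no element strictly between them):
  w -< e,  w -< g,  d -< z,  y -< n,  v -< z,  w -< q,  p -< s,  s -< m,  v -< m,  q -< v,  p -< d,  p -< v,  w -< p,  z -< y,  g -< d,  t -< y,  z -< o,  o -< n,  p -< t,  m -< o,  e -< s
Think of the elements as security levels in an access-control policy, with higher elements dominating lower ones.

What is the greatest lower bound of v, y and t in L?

p

Common lower bounds of {v, y, t}: p, w.
The greatest among these is p.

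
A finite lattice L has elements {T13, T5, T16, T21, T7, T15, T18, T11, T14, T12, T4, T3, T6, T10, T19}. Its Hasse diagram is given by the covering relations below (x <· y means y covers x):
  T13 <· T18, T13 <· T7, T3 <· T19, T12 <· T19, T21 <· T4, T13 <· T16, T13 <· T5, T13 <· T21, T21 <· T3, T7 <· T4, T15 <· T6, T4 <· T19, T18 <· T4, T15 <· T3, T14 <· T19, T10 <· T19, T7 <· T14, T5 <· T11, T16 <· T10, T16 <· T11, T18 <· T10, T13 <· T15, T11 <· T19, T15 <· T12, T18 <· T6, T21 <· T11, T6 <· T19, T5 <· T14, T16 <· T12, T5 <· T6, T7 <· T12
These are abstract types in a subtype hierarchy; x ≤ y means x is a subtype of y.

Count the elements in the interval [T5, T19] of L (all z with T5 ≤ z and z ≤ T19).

The interval [T5, T19] = {T11, T14, T19, T5, T6}, which has 5 elements.

5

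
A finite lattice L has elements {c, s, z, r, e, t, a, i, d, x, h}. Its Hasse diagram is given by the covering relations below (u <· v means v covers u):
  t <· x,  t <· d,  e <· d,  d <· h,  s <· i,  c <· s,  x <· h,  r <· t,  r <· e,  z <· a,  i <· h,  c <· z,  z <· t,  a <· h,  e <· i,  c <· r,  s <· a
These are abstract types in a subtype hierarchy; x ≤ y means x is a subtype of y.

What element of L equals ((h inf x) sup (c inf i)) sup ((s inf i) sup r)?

h

h ∧ x = x
c ∧ i = c
x ∨ c = x
s ∧ i = s
s ∨ r = i
x ∨ i = h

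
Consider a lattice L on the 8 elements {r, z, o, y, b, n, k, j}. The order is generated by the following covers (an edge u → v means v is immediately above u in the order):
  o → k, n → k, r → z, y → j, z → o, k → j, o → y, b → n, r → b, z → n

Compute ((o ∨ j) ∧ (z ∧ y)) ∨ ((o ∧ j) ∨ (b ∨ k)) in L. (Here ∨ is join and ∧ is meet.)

k

o ∨ j = j
z ∧ y = z
j ∧ z = z
o ∧ j = o
b ∨ k = k
o ∨ k = k
z ∨ k = k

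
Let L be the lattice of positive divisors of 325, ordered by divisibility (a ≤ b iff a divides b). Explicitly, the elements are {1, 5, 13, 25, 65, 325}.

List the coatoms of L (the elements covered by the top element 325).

25, 65

The coatoms are exactly the elements covered by 325: 25, 65.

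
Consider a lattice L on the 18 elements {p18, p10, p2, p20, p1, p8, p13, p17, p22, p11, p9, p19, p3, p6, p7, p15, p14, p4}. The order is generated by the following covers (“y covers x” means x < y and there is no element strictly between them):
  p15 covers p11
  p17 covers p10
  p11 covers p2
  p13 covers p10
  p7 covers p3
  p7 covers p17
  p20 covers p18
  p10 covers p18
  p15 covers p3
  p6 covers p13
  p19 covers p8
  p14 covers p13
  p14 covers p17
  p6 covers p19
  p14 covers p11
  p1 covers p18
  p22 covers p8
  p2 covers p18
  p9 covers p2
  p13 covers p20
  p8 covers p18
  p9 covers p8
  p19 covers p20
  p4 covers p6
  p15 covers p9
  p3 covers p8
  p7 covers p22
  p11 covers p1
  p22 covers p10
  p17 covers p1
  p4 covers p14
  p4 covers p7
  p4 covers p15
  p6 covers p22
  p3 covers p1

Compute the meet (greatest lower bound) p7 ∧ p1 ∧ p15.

Common lower bounds of {p7, p1, p15}: p1, p18.
The greatest among these is p1.

p1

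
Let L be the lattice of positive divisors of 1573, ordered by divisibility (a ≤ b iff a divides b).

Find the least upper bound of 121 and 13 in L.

1573

Common upper bounds of {121, 13}: 1573.
The least among these is 1573.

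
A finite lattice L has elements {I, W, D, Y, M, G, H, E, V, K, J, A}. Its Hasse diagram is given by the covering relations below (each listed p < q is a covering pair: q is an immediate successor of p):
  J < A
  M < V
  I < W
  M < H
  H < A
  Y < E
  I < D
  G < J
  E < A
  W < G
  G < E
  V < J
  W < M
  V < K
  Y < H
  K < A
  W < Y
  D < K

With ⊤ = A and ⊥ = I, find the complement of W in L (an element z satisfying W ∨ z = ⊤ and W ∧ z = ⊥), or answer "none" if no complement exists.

none

For every candidate z, either W ∨ z ≠ A or W ∧ z ≠ I; no complement exists.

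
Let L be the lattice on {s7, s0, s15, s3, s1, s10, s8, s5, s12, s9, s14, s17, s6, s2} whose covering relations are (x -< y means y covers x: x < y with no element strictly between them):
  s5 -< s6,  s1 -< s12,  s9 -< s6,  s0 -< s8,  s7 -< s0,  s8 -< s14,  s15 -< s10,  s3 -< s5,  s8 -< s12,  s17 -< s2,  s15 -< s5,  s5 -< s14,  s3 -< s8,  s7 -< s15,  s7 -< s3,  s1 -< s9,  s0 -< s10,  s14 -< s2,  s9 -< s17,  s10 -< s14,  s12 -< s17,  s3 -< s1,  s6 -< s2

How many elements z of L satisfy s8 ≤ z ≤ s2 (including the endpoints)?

The interval [s8, s2] = {s12, s14, s17, s2, s8}, which has 5 elements.

5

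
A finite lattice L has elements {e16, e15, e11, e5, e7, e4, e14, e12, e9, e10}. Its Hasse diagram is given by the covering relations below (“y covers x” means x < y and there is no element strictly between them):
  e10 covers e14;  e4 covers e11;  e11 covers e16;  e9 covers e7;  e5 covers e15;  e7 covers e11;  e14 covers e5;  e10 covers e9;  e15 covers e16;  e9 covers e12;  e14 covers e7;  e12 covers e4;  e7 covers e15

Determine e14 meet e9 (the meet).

e7

Common lower bounds of {e14, e9}: e11, e15, e16, e7.
The greatest among these is e7.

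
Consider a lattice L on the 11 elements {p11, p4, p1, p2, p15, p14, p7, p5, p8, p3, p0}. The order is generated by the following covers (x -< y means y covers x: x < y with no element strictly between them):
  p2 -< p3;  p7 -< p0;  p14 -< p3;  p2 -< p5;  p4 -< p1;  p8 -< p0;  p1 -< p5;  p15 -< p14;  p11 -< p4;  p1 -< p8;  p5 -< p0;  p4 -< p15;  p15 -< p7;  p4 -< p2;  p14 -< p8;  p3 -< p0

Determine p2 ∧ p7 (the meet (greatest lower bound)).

Common lower bounds of {p2, p7}: p11, p4.
The greatest among these is p4.

p4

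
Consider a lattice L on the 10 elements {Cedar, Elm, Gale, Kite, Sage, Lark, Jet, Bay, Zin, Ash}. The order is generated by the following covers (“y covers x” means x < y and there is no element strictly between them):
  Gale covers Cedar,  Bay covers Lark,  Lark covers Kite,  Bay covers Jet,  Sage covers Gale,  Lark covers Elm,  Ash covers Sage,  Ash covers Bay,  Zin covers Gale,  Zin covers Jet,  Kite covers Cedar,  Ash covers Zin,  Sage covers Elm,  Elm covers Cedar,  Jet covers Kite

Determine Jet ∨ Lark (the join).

Bay

Common upper bounds of {Jet, Lark}: Ash, Bay.
The least among these is Bay.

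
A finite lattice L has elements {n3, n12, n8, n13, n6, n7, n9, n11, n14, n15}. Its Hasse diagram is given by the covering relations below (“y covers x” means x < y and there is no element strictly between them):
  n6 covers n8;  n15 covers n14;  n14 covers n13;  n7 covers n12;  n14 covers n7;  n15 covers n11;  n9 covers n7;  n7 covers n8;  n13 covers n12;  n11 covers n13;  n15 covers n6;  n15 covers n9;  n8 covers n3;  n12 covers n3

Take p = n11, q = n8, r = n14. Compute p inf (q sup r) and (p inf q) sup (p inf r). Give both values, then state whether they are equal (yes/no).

n13; n13; yes

q sup r = n14, so p inf (q sup r) = n11 inf n14 = n13.
p inf q = n3 and p inf r = n13, so (p inf q) sup (p inf r) = n3 sup n13 = n13.
Equal: yes.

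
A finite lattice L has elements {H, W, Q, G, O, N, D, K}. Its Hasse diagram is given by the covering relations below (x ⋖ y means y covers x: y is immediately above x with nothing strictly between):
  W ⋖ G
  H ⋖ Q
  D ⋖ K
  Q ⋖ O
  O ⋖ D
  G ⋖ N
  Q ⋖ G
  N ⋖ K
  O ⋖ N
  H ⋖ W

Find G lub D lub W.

K

Common upper bounds of {G, D, W}: K.
The least among these is K.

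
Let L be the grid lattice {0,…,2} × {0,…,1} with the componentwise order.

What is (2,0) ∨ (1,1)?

(2,1)

In a product of chains, the join is componentwise max, giving (2,1).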